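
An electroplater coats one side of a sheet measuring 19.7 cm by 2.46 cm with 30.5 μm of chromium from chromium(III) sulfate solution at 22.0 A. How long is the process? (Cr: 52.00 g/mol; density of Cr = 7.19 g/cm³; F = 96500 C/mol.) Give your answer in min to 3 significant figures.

4.48 min

Plated area = 19.7 × 2.46 = 48.46 cm²
Volume = 48.46 × 30.5×10⁻⁴ cm = 0.1478 cm³
m(Cr) = 0.1478 × 7.19 = 1.063 g
n(Cr) = 1.063 / 52.00 = 0.02044 mol; n(e⁻) = 3 × 0.02044 = 0.06132 mol
Q = 0.06132 × 96500 = 5917 C
t = 5917 / 22.0 = 269.0 s = 4.48 min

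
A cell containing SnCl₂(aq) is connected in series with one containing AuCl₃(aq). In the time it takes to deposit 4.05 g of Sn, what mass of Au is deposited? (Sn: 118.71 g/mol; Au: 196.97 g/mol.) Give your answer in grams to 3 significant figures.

4.48 g

n(Sn) = 4.05 / 118.71 = 0.03412 mol
Sn²⁺ + 2e⁻ → Sn, so n(e⁻) = 2 × 0.03412 = 0.06824 mol
Since the cells are in series, n(e⁻) in the Au cell is also 0.06824 mol.
Au³⁺ + 3e⁻ → Au, so n(Au) = 0.06824 / 3 = 0.02275 mol
m(Au) = 0.02275 × 196.97 = 4.48 g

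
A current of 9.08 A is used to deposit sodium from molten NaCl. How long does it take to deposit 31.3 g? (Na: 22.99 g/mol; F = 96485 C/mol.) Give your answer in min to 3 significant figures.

n(Na) = 31.3 / 22.99 = 1.361 mol
Na⁺ + e⁻ → Na, so n(e⁻) = 1.361 mol
Q = 1.361 × 96485 = 1.313×10^5 C
t = Q / I = 1.313×10^5 / 9.08 = 14460 s = 241 min

241 min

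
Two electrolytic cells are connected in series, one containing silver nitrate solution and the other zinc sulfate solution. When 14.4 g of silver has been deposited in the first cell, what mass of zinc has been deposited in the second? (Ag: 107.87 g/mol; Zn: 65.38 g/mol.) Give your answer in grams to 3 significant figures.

n(Ag) = 14.4 / 107.87 = 0.1335 mol
Ag⁺ + e⁻ → Ag, so n(e⁻) = 0.1335 mol
Since the cells are in series, n(e⁻) in the Zn cell is also 0.1335 mol.
Zn²⁺ + 2e⁻ → Zn, so n(Zn) = 0.1335 / 2 = 0.06675 mol
m(Zn) = 0.06675 × 65.38 = 4.36 g

4.36 g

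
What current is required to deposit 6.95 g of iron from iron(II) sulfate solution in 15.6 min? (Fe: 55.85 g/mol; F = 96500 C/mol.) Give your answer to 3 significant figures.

n(Fe) = 6.95 / 55.85 = 0.1244 mol
Fe²⁺ + 2e⁻ → Fe, so n(e⁻) = 2 × 0.1244 = 0.2488 mol
Q = 0.2488 × 96500 = 24010 C
I = Q / t = 24010 / 936 s = 25.7 A

25.7 A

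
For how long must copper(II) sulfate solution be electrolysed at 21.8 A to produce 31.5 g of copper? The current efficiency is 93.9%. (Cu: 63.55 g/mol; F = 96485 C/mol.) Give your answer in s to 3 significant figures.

n(Cu) = 31.5 / 63.55 = 0.4957 mol
Cu²⁺ + 2e⁻ → Cu, so n(e⁻) = 2 × 0.4957 = 0.9914 mol
Q = 0.9914 × 96485 / 0.939 = 1.019×10^5 C
t = Q / I = 1.019×10^5 / 21.8 = 4674 s

4670 s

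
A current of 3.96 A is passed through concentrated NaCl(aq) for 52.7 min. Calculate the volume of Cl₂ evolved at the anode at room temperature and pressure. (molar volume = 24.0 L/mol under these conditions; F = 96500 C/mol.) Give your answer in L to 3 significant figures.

Q = It = 3.96 × 3162 = 12520 C
n(e⁻) = 12520 / 96500 = 0.1297 mol
2Cl⁻ → Cl₂ + 2e⁻, so n(Cl₂) = 0.1297 / 2 = 0.06485 mol
V = 0.06485 × 24.0 = 1.556 L

1.56 L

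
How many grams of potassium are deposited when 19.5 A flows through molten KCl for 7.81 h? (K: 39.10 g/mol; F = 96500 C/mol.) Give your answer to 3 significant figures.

Q = 19.5 A × 28116 s = 5.483×10^5 C
Moles of electrons = 5.483×10^5 / 96500 = 5.682 mol
K⁺ + e⁻ → K, so n(K) = 5.682 mol
m = 5.682 × 39.10 = 222 g

222 g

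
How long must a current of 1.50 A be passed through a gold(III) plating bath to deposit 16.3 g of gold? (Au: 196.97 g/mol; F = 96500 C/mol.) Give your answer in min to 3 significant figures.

n(Au) = 16.3 / 196.97 = 0.08275 mol
Au³⁺ + 3e⁻ → Au, so n(e⁻) = 3 × 0.08275 = 0.2483 mol
Q = 0.2483 × 96500 = 23960 C
t = Q / I = 23960 / 1.50 = 15970 s = 266 min

266 min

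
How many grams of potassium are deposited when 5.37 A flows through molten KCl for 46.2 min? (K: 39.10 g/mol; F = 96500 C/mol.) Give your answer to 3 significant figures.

Charge passed = 5.37 × 2772 = 14890 C
n(e⁻) = 14890 / 96500 = 0.1543 mol
K⁺ + e⁻ → K, so n(K) = 0.1543 mol
m = 0.1543 × 39.10 = 6.03 g

6.03 g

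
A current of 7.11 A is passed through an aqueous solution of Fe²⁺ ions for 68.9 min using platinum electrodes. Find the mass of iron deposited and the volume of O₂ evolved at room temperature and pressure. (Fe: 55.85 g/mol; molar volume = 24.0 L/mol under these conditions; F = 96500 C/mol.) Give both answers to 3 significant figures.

8.51 g Fe; 1.83 L O₂

Q = 7.11 × 4134 = 29390 C; n(e⁻) = 29390 / 96500 = 0.3046 mol
Cathode: Fe²⁺ + 2e⁻ → Fe → n(Fe) = 0.3046/2 = 0.1523 mol → 8.51 g
Anode: 2H₂O → O₂ + 4H⁺ + 4e⁻ → n(O₂) = 0.3046/4 = 0.07615 mol → 1.83 L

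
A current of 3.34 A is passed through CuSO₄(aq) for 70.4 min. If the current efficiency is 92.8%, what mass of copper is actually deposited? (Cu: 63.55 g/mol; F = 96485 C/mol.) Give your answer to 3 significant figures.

Q = 3.34 × 4224 = 14110 C
n(e⁻) = 14110 / 96485 = 0.1462 mol
Cu²⁺ + 2e⁻ → Cu, so theoretical m(Cu) = 0.07310 × 63.55 = 4.646 g
Actual mass = 92.8% × 4.646 = 4.31 g

4.31 g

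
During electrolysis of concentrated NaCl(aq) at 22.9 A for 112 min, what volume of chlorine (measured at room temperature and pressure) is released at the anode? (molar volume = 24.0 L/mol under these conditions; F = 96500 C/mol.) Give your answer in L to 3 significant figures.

Q = 22.9 A × 6720 s = 1.539×10^5 C
n(e⁻) = 1.539×10^5 / 96500 = 1.595 mol
2Cl⁻ → Cl₂ + 2e⁻, so n(Cl₂) = 1.595 / 2 = 0.7975 mol
V = 0.7975 × 24.0 = 19.14 L

19.1 L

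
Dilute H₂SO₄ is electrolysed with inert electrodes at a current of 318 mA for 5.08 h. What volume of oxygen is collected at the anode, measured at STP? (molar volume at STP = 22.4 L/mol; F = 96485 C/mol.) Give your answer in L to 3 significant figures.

0.338 L

Charge passed = 0.318 × 18288 = 5816 C
Moles of electrons = 5816 / 96485 = 0.06028 mol
2H₂O → O₂ + 4H⁺ + 4e⁻, so n(O₂) = 0.06028 / 4 = 0.01507 mol
V = 0.01507 × 22.4 = 0.3376 L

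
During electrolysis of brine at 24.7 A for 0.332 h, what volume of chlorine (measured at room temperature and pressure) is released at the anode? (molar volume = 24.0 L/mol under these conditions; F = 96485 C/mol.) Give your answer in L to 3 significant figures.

Charge passed = 24.7 × 1195.2 = 29520 C
Moles of electrons = 29520 / 96485 = 0.3060 mol
2Cl⁻ → Cl₂ + 2e⁻, so n(Cl₂) = 0.3060 / 2 = 0.1530 mol
V = 0.1530 × 24.0 = 3.672 L

3.67 L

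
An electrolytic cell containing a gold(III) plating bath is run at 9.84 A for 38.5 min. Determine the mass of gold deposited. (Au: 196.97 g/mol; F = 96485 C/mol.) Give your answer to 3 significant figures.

15.5 g

Q = It = 9.84 × 2310 = 22730 C
Moles of electrons = 22730 / 96485 = 0.2356 mol
Au³⁺ + 3e⁻ → Au, so n(Au) = 0.2356 / 3 = 0.07853 mol
m = 0.07853 × 196.97 = 15.5 g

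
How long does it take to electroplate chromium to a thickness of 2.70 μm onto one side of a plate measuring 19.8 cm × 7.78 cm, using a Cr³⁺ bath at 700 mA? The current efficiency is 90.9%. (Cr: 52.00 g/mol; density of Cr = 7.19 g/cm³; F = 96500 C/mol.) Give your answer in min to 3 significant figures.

Plated area = 19.8 × 7.78 = 154.0 cm²
Volume = 154.0 × 2.70×10⁻⁴ cm = 0.04158 cm³
m(Cr) = 0.04158 × 7.19 = 0.2990 g
n(Cr) = 0.2990 / 52.00 = 0.005750 mol; n(e⁻) = 3 × 0.005750 = 0.01725 mol
Q = 0.01725 × 96500 / 0.909 = 1831 C
t = 1831 / 0.700 = 2616 s = 43.6 min

43.6 min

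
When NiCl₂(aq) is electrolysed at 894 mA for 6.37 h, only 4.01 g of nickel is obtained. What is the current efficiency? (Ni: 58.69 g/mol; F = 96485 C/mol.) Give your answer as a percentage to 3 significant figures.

Q = 0.894 × 22932 = 20500 C
n(e⁻) = 20500 / 96485 = 0.2125 mol
Ni²⁺ + 2e⁻ → Ni, so theoretical n(Ni) = 0.1063 mol → 6.239 g
Efficiency = 4.01 / 6.239 = 0.6427 = 64.3%

64.3%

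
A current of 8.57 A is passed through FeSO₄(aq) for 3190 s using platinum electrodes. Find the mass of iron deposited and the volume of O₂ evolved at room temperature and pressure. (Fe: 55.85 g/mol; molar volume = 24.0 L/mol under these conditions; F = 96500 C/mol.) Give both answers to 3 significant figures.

Q = 8.57 × 3190 = 27340 C; n(e⁻) = 27340 / 96500 = 0.2833 mol
Cathode: Fe²⁺ + 2e⁻ → Fe → n(Fe) = 0.2833/2 = 0.1417 mol → 7.91 g
Anode: 2H₂O → O₂ + 4H⁺ + 4e⁻ → n(O₂) = 0.2833/4 = 0.07083 mol → 1.70 L

7.91 g Fe; 1.70 L O₂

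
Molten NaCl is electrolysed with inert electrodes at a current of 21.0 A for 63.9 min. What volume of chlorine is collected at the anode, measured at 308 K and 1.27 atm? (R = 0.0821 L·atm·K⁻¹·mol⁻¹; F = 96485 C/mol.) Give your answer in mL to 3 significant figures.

Q = It = 21.0 × 3834 = 80510 C
n(e⁻) = 80510 / 96485 = 0.8344 mol
2Cl⁻ → Cl₂ + 2e⁻, so n(Cl₂) = 0.8344 / 2 = 0.4172 mol
V = nRT/P = 0.4172 × 0.0821 × 308 / 1.27 = 8.307 L
= 8310 mL

8310 mL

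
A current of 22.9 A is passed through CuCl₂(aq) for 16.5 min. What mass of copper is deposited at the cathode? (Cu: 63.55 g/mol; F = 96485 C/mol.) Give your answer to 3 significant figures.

7.47 g

Q = 22.9 A × 990 s = 22670 C
Moles of electrons = 22670 / 96485 = 0.2350 mol
Cu²⁺ + 2e⁻ → Cu, so n(Cu) = 0.2350 / 2 = 0.1175 mol
m = 0.1175 × 63.55 = 7.47 g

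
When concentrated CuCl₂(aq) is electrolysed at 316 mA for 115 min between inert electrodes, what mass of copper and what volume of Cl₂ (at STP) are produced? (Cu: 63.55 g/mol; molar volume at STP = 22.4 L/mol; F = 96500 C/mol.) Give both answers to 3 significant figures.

0.718 g Cu; 0.253 L Cl₂

Q = 0.316 × 6900 = 2180 C; n(e⁻) = 2180 / 96500 = 0.02259 mol
Cathode: Cu²⁺ + 2e⁻ → Cu → n(Cu) = 0.02259/2 = 0.01130 mol → 0.718 g
Anode: 2Cl⁻ → Cl₂ + 2e⁻ → n(Cl₂) = 0.02259/2 = 0.01130 mol → 0.253 L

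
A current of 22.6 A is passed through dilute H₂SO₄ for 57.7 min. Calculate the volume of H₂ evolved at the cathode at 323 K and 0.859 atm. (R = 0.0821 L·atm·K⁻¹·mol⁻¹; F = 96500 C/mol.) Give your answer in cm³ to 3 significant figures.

Q = 22.6 A × 3462 s = 78240 C
Moles of electrons = 78240 / 96500 = 0.8108 mol
2H⁺ + 2e⁻ → H₂, so n(H₂) = 0.8108 / 2 = 0.4054 mol
V = nRT/P = 0.4054 × 0.0821 × 323 / 0.859 = 12.52 L
= 12500 cm³

12500 cm³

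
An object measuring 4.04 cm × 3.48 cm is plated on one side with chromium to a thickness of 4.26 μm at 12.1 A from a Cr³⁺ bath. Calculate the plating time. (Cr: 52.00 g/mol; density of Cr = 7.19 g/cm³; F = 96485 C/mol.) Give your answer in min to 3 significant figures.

Plated area = 4.04 × 3.48 = 14.06 cm²
Volume = 14.06 × 4.26×10⁻⁴ cm = 0.005990 cm³
m(Cr) = 0.005990 × 7.19 = 0.04307 g
n(Cr) = 0.04307 / 52.00 = 8.283×10^-4 mol; n(e⁻) = 3 × 8.283×10^-4 = 0.002485 mol
Q = 0.002485 × 96485 = 239.8 C
t = 239.8 / 12.1 = 19.82 s = 0.330 min

0.330 min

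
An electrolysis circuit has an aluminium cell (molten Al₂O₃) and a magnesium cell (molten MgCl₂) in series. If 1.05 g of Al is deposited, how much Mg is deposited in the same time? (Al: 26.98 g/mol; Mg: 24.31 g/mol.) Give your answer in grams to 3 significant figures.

n(Al) = 1.05 / 26.98 = 0.03892 mol
Al³⁺ + 3e⁻ → Al, so n(e⁻) = 3 × 0.03892 = 0.1168 mol
The cells are in series, so the same charge (and hence the same n(e⁻) = 0.1168 mol) passes through both.
Mg²⁺ + 2e⁻ → Mg, so n(Mg) = 0.1168 / 2 = 0.05840 mol
m(Mg) = 0.05840 × 24.31 = 1.42 g

1.42 g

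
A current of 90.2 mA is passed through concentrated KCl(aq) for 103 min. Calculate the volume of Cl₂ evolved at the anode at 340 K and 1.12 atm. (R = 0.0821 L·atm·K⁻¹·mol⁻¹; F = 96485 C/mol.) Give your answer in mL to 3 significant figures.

72.0 mL

Charge passed = 0.0902 × 6180 = 557.4 C
n(e⁻) = Q/F = 557.4/96485 = 0.005777 mol
2Cl⁻ → Cl₂ + 2e⁻, so n(Cl₂) = 0.005777 / 2 = 0.002889 mol
V = nRT/P = 0.002889 × 0.0821 × 340 / 1.12 = 0.07200 L
= 72.0 mL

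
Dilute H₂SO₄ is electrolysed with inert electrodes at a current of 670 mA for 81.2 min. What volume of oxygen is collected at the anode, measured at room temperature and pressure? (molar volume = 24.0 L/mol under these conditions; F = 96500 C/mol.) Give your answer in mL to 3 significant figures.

203 mL

Q = 0.670 A × 4872 s = 3264 C
n(e⁻) = Q/F = 3264/96500 = 0.03382 mol
2H₂O → O₂ + 4H⁺ + 4e⁻, so n(O₂) = 0.03382 / 4 = 0.008455 mol
V = 0.008455 × 24.0 = 0.2029 L
= 203 mL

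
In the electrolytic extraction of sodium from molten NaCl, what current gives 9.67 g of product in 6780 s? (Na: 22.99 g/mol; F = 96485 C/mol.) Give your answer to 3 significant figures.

5.99 A

n(Na) = 9.67 / 22.99 = 0.4206 mol
Na⁺ + e⁻ → Na, so n(e⁻) = 0.4206 mol
Q = 0.4206 × 96485 = 40580 C
I = Q / t = 40580 / 6780 s = 5.99 A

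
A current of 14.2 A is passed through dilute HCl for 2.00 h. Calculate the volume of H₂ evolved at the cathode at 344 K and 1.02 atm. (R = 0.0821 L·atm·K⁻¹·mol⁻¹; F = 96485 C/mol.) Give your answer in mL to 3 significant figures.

Q = It = 14.2 × 7200 = 1.022×10^5 C
n(e⁻) = 1.022×10^5 / 96485 = 1.059 mol
2H⁺ + 2e⁻ → H₂, so n(H₂) = 1.059 / 2 = 0.5295 mol
V = nRT/P = 0.5295 × 0.0821 × 344 / 1.02 = 14.66 L
= 14700 mL

14700 mL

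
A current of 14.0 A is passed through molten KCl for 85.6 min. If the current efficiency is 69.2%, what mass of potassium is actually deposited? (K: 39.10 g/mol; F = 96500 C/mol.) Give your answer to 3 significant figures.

Q = 14.0 × 5136 = 71900 C
n(e⁻) = 71900 / 96500 = 0.7451 mol
K⁺ + e⁻ → K, so theoretical m(K) = 0.7451 × 39.10 = 29.13 g
Actual mass = 69.2% × 29.13 = 20.2 g

20.2 g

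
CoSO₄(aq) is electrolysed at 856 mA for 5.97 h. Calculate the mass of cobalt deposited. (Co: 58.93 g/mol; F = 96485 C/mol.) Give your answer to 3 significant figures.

Q = It = 0.856 × 21492 = 18400 C
n(e⁻) = Q/F = 18400/96485 = 0.1907 mol
Co²⁺ + 2e⁻ → Co, so n(Co) = 0.1907 / 2 = 0.09535 mol
m = 0.09535 × 58.93 = 5.62 g

5.62 g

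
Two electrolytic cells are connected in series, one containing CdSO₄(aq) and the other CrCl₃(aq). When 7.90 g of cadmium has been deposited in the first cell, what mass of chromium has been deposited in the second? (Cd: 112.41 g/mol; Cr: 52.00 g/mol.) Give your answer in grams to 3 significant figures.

2.44 g

n(Cd) = 7.90 / 112.41 = 0.07028 mol
Cd²⁺ + 2e⁻ → Cd, so n(e⁻) = 2 × 0.07028 = 0.1406 mol
In series, the same 0.1406 mol of electrons flows through the second cell.
Cr³⁺ + 3e⁻ → Cr, so n(Cr) = 0.1406 / 3 = 0.04687 mol
m(Cr) = 0.04687 × 52.00 = 2.44 g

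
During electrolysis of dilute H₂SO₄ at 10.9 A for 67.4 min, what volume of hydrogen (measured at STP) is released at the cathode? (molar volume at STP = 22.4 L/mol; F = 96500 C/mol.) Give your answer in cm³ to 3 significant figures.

Q = It = 10.9 × 4044 = 44080 C
n(e⁻) = 44080 / 96500 = 0.4568 mol
2H⁺ + 2e⁻ → H₂, so n(H₂) = 0.4568 / 2 = 0.2284 mol
V = 0.2284 × 22.4 = 5.116 L
= 5120 cm³

5120 cm³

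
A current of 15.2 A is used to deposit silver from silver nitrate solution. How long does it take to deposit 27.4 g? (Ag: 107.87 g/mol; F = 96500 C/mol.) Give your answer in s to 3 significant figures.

1610 s

n(Ag) = 27.4 / 107.87 = 0.2540 mol
Ag⁺ + e⁻ → Ag, so n(e⁻) = 0.2540 mol
Q = 0.2540 × 96500 = 24510 C
t = Q / I = 24510 / 15.2 = 1613 s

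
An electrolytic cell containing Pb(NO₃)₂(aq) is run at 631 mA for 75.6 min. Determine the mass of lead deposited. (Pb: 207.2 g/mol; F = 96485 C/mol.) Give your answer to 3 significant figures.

3.07 g

Q = 0.631 A × 4536 s = 2862 C
n(e⁻) = Q/F = 2862/96485 = 0.02966 mol
Pb²⁺ + 2e⁻ → Pb, so n(Pb) = 0.02966 / 2 = 0.01483 mol
m = 0.01483 × 207.2 = 3.07 g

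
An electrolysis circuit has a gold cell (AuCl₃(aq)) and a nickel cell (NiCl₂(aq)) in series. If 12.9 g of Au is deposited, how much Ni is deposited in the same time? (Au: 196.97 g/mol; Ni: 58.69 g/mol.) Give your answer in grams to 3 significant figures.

n(Au) = 12.9 / 196.97 = 0.06549 mol
Au³⁺ + 3e⁻ → Au, so n(e⁻) = 3 × 0.06549 = 0.1965 mol
In series, the same 0.1965 mol of electrons flows through the second cell.
Ni²⁺ + 2e⁻ → Ni, so n(Ni) = 0.1965 / 2 = 0.09825 mol
m(Ni) = 0.09825 × 58.69 = 5.77 g

5.77 g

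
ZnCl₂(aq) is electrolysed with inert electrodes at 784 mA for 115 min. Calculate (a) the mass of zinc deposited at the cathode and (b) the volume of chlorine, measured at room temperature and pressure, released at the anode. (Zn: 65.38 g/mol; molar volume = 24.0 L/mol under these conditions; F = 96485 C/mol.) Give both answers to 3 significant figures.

1.83 g Zn; 0.673 L Cl₂

Q = 0.784 × 6900 = 5410 C; n(e⁻) = 5410 / 96485 = 0.05607 mol
Cathode: Zn²⁺ + 2e⁻ → Zn → n(Zn) = 0.05607/2 = 0.02804 mol → 1.83 g
Anode: 2Cl⁻ → Cl₂ + 2e⁻ → n(Cl₂) = 0.05607/2 = 0.02804 mol → 0.673 L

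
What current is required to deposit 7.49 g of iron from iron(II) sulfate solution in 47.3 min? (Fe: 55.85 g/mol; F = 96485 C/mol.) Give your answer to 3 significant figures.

n(Fe) = 7.49 / 55.85 = 0.1341 mol
Fe²⁺ + 2e⁻ → Fe, so n(e⁻) = 2 × 0.1341 = 0.2682 mol
Q = 0.2682 × 96485 = 25880 C
I = Q / t = 25880 / 2838 s = 9.12 A

9.12 A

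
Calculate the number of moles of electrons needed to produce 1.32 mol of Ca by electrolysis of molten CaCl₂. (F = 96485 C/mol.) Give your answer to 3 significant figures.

Ca²⁺ + 2e⁻ → Ca, so n(e⁻) = 2 × 1.32 = 2.640 mol

2.64 mol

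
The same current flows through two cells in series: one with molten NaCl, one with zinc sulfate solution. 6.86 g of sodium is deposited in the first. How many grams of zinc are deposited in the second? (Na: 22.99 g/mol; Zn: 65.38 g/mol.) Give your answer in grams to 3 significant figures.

9.75 g

n(Na) = 6.86 / 22.99 = 0.2984 mol
Na⁺ + e⁻ → Na, so n(e⁻) = 0.2984 mol
The cells are in series, so the same charge (and hence the same n(e⁻) = 0.2984 mol) passes through both.
Zn²⁺ + 2e⁻ → Zn, so n(Zn) = 0.2984 / 2 = 0.1492 mol
m(Zn) = 0.1492 × 65.38 = 9.75 g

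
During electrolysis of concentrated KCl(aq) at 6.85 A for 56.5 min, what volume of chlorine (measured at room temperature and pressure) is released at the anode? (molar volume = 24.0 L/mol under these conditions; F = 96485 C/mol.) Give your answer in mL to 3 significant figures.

2890 mL

Q = 6.85 A × 3390 s = 23220 C
n(e⁻) = 23220 / 96485 = 0.2407 mol
2Cl⁻ → Cl₂ + 2e⁻, so n(Cl₂) = 0.2407 / 2 = 0.1204 mol
V = 0.1204 × 24.0 = 2.890 L
= 2890 mL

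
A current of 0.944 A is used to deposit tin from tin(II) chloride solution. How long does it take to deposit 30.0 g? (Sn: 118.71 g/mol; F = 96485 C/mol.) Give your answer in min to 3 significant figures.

861 min

n(Sn) = 30.0 / 118.71 = 0.2527 mol
Sn²⁺ + 2e⁻ → Sn, so n(e⁻) = 2 × 0.2527 = 0.5054 mol
Q = 0.5054 × 96485 = 48760 C
t = Q / I = 48760 / 0.944 = 51650 s = 861 min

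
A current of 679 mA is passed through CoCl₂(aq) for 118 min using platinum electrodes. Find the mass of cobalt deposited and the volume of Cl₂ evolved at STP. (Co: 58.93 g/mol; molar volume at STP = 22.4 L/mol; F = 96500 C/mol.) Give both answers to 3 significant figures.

1.47 g Co; 0.558 L Cl₂

Q = 0.679 × 7080 = 4807 C; n(e⁻) = 4807 / 96500 = 0.04981 mol
Cathode: Co²⁺ + 2e⁻ → Co → n(Co) = 0.04981/2 = 0.02491 mol → 1.47 g
Anode: 2Cl⁻ → Cl₂ + 2e⁻ → n(Cl₂) = 0.04981/2 = 0.02491 mol → 0.558 L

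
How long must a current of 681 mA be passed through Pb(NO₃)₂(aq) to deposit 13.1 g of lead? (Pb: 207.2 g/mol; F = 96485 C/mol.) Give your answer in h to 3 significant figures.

n(Pb) = 13.1 / 207.2 = 0.06322 mol
Pb²⁺ + 2e⁻ → Pb, so n(e⁻) = 2 × 0.06322 = 0.1264 mol
Q = 0.1264 × 96485 = 12200 C
t = Q / I = 12200 / 0.681 = 17910 s = 4.98 h

4.98 h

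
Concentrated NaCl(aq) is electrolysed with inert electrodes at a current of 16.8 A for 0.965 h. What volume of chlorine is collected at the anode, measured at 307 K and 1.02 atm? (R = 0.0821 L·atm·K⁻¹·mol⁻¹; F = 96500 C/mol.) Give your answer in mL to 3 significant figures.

7470 mL

Charge passed = 16.8 × 3474 = 58360 C
n(e⁻) = 58360 / 96500 = 0.6048 mol
2Cl⁻ → Cl₂ + 2e⁻, so n(Cl₂) = 0.6048 / 2 = 0.3024 mol
V = nRT/P = 0.3024 × 0.0821 × 307 / 1.02 = 7.472 L
= 7470 mL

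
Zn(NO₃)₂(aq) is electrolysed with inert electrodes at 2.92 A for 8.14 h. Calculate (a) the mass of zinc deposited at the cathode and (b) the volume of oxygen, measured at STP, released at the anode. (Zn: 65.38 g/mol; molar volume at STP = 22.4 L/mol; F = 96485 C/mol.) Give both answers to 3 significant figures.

Q = 2.92 × 29304 = 85570 C; n(e⁻) = 85570 / 96485 = 0.8869 mol
Cathode: Zn²⁺ + 2e⁻ → Zn → n(Zn) = 0.8869/2 = 0.4435 mol → 29.0 g
Anode: 2H₂O → O₂ + 4H⁺ + 4e⁻ → n(O₂) = 0.8869/4 = 0.2217 mol → 4.97 L

29.0 g Zn; 4.97 L O₂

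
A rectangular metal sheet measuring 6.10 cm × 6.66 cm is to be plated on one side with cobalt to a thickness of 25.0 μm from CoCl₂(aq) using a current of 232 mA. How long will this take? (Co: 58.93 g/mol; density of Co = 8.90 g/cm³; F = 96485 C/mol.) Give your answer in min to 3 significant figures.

213 min

Plated area = 6.10 × 6.66 = 40.63 cm²
Volume = 40.63 × 25.0×10⁻⁴ cm = 0.1016 cm³
m(Co) = 0.1016 × 8.90 = 0.9042 g
n(Co) = 0.9042 / 58.93 = 0.01534 mol; n(e⁻) = 2 × 0.01534 = 0.03068 mol
Q = 0.03068 × 96485 = 2960 C
t = 2960 / 0.232 = 12760 s = 213 min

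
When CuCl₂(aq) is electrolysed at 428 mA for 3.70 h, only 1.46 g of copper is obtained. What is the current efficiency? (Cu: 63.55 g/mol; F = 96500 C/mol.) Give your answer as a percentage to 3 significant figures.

Q = 0.428 × 13320 = 5701 C
n(e⁻) = 5701 / 96500 = 0.05908 mol
Cu²⁺ + 2e⁻ → Cu, so theoretical n(Cu) = 0.02954 mol → 1.877 g
Efficiency = 1.46 / 1.877 = 0.7778 = 77.8%

77.8%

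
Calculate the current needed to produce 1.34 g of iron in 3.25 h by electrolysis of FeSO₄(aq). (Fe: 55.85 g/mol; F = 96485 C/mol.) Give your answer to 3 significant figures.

0.396 A

n(Fe) = 1.34 / 55.85 = 0.02399 mol
Fe²⁺ + 2e⁻ → Fe, so n(e⁻) = 2 × 0.02399 = 0.04798 mol
Q = 0.04798 × 96485 = 4629 C
I = Q / t = 4629 / 11700 s = 0.396 A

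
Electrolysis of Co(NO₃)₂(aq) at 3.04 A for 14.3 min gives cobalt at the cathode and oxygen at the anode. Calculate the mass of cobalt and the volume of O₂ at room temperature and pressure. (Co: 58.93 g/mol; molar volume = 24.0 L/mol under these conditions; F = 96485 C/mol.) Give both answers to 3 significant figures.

0.797 g Co; 0.162 L O₂

Q = 3.04 × 858 = 2608 C; n(e⁻) = 2608 / 96485 = 0.02703 mol
Cathode: Co²⁺ + 2e⁻ → Co → n(Co) = 0.02703/2 = 0.01352 mol → 0.797 g
Anode: 2H₂O → O₂ + 4H⁺ + 4e⁻ → n(O₂) = 0.02703/4 = 0.006758 mol → 0.162 L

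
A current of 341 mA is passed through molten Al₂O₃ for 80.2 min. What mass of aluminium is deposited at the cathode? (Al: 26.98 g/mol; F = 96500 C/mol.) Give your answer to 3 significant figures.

Charge passed = 0.341 × 4812 = 1641 C
n(e⁻) = Q/F = 1641/96500 = 0.01701 mol
Al³⁺ + 3e⁻ → Al, so n(Al) = 0.01701 / 3 = 0.005670 mol
m = 0.005670 × 26.98 = 0.153 g

0.153 g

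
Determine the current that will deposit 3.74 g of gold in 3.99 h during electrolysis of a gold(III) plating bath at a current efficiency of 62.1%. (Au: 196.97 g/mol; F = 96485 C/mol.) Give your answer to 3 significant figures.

n(Au) = 3.74 / 196.97 = 0.01899 mol
Au³⁺ + 3e⁻ → Au, so n(e⁻) = 3 × 0.01899 = 0.05697 mol
Q = 0.05697 × 96485 / 0.621 = 8851 C
I = Q / t = 8851 / 14364 s = 0.616 A

0.616 A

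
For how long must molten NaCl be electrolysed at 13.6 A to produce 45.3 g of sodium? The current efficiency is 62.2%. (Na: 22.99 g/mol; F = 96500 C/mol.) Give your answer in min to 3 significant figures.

n(Na) = 45.3 / 22.99 = 1.970 mol
Na⁺ + e⁻ → Na, so n(e⁻) = 1.970 mol
Q = 1.970 × 96500 / 0.622 = 3.056×10^5 C
t = Q / I = 3.056×10^5 / 13.6 = 22470 s = 375 min

375 min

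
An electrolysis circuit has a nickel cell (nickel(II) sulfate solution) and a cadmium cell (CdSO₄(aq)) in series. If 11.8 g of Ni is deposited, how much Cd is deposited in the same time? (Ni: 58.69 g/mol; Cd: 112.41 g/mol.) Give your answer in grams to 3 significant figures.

n(Ni) = 11.8 / 58.69 = 0.2011 mol
Ni²⁺ + 2e⁻ → Ni, so n(e⁻) = 2 × 0.2011 = 0.4022 mol
Same current for the same time ⇒ same n(e⁻) = 0.4022 mol in both cells.
Cd²⁺ + 2e⁻ → Cd, so n(Cd) = 0.4022 / 2 = 0.2011 mol
m(Cd) = 0.2011 × 112.41 = 22.6 g

22.6 g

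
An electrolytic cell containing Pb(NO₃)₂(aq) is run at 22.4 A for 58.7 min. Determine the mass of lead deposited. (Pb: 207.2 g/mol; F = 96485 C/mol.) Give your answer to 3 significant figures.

84.7 g

Q = It = 22.4 × 3522 = 78890 C
n(e⁻) = Q/F = 78890/96485 = 0.8176 mol
Pb²⁺ + 2e⁻ → Pb, so n(Pb) = 0.8176 / 2 = 0.4088 mol
m = 0.4088 × 207.2 = 84.7 g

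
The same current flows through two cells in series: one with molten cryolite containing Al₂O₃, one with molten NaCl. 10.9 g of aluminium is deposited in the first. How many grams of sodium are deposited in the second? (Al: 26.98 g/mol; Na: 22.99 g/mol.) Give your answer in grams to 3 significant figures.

27.9 g

n(Al) = 10.9 / 26.98 = 0.4040 mol
Al³⁺ + 3e⁻ → Al, so n(e⁻) = 3 × 0.4040 = 1.212 mol
In series, the same 1.212 mol of electrons flows through the second cell.
Na⁺ + e⁻ → Na, so n(Na) = 1.212 mol
m(Na) = 1.212 × 22.99 = 27.9 g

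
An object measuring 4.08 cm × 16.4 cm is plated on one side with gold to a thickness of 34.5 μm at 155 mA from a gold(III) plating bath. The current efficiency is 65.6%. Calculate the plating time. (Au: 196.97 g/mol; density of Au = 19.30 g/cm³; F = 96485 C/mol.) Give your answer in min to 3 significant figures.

Plated area = 4.08 × 16.4 = 66.91 cm²
Volume = 66.91 × 34.5×10⁻⁴ cm = 0.2308 cm³
m(Au) = 0.2308 × 19.30 = 4.454 g
n(Au) = 4.454 / 196.97 = 0.02261 mol; n(e⁻) = 3 × 0.02261 = 0.06783 mol
Q = 0.06783 × 96485 / 0.656 = 9976 C
t = 9976 / 0.155 = 64360 s = 1070 min

1070 min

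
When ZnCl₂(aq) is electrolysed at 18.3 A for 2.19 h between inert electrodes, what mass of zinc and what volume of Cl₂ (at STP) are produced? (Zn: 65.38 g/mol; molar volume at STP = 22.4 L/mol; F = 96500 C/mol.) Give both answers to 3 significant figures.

Q = 18.3 × 7884 = 1.443×10^5 C; n(e⁻) = 1.443×10^5 / 96500 = 1.495 mol
Cathode: Zn²⁺ + 2e⁻ → Zn → n(Zn) = 1.495/2 = 0.7475 mol → 48.9 g
Anode: 2Cl⁻ → Cl₂ + 2e⁻ → n(Cl₂) = 1.495/2 = 0.7475 mol → 16.7 L

48.9 g Zn; 16.7 L Cl₂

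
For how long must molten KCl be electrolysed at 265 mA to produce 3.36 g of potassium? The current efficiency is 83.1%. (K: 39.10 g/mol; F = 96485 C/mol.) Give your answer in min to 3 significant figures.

628 min

n(K) = 3.36 / 39.10 = 0.08593 mol
K⁺ + e⁻ → K, so n(e⁻) = 0.08593 mol
Q = 0.08593 × 96485 / 0.831 = 9977 C
t = Q / I = 9977 / 0.265 = 37650 s = 628 min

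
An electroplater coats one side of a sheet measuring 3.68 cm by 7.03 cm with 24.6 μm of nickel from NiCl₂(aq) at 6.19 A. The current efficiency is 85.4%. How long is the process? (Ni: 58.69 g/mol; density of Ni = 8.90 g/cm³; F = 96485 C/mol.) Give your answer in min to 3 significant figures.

5.87 min

Plated area = 3.68 × 7.03 = 25.87 cm²
Volume = 25.87 × 24.6×10⁻⁴ cm = 0.06364 cm³
m(Ni) = 0.06364 × 8.90 = 0.5664 g
n(Ni) = 0.5664 / 58.69 = 0.009651 mol; n(e⁻) = 2 × 0.009651 = 0.01930 mol
Q = 0.01930 × 96485 / 0.854 = 2181 C
t = 2181 / 6.19 = 352.3 s = 5.87 min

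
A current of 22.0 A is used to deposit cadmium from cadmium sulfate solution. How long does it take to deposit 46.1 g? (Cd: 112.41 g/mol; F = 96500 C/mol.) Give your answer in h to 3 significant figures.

n(Cd) = 46.1 / 112.41 = 0.4101 mol
Cd²⁺ + 2e⁻ → Cd, so n(e⁻) = 2 × 0.4101 = 0.8202 mol
Q = 0.8202 × 96500 = 79150 C
t = Q / I = 79150 / 22.0 = 3598 s = 0.999 h

0.999 h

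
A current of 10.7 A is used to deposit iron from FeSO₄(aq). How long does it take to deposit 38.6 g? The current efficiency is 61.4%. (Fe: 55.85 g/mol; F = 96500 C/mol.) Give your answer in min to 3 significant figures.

338 min

n(Fe) = 38.6 / 55.85 = 0.6911 mol
Fe²⁺ + 2e⁻ → Fe, so n(e⁻) = 2 × 0.6911 = 1.382 mol
Q = 1.382 × 96500 / 0.614 = 2.172×10^5 C
t = Q / I = 2.172×10^5 / 10.7 = 20300 s = 338 min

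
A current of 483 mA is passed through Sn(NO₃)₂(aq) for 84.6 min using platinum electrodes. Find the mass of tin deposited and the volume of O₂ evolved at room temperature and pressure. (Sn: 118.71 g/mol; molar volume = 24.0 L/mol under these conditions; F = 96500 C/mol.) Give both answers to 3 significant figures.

Q = 0.483 × 5076 = 2452 C; n(e⁻) = 2452 / 96500 = 0.02541 mol
Cathode: Sn²⁺ + 2e⁻ → Sn → n(Sn) = 0.02541/2 = 0.01271 mol → 1.51 g
Anode: 2H₂O → O₂ + 4H⁺ + 4e⁻ → n(O₂) = 0.02541/4 = 0.006353 mol → 0.152 L

1.51 g Sn; 0.152 L O₂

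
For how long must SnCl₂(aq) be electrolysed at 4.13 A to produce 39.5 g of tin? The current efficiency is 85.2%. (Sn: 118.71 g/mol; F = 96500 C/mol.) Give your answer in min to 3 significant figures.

304 min

n(Sn) = 39.5 / 118.71 = 0.3327 mol
Sn²⁺ + 2e⁻ → Sn, so n(e⁻) = 2 × 0.3327 = 0.6654 mol
Q = 0.6654 × 96500 / 0.852 = 75370 C
t = Q / I = 75370 / 4.13 = 18250 s = 304 min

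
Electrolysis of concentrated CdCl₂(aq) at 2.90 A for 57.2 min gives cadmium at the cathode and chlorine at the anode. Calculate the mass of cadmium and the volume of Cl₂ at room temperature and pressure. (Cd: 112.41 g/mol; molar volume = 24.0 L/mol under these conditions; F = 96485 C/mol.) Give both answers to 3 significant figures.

Q = 2.90 × 3432 = 9953 C; n(e⁻) = 9953 / 96485 = 0.1032 mol
Cathode: Cd²⁺ + 2e⁻ → Cd → n(Cd) = 0.1032/2 = 0.05160 mol → 5.80 g
Anode: 2Cl⁻ → Cl₂ + 2e⁻ → n(Cl₂) = 0.1032/2 = 0.05160 mol → 1.24 L

5.80 g Cd; 1.24 L Cl₂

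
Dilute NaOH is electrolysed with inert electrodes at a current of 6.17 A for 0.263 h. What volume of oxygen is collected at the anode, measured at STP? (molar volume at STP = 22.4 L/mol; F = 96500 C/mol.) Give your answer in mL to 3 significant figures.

339 mL

Q = It = 6.17 × 946.8 = 5842 C
Moles of electrons = 5842 / 96500 = 0.06054 mol
2H₂O → O₂ + 4H⁺ + 4e⁻, so n(O₂) = 0.06054 / 4 = 0.01514 mol
V = 0.01514 × 22.4 = 0.3391 L
= 339 mL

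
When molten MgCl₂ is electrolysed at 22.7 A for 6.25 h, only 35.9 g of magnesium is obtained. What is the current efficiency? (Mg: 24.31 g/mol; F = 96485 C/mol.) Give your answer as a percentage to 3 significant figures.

55.8%

Q = 22.7 × 22500 = 5.108×10^5 C
n(e⁻) = 5.108×10^5 / 96485 = 5.294 mol
Mg²⁺ + 2e⁻ → Mg, so theoretical n(Mg) = 2.647 mol → 64.35 g
Efficiency = 35.9 / 64.35 = 0.5579 = 55.8%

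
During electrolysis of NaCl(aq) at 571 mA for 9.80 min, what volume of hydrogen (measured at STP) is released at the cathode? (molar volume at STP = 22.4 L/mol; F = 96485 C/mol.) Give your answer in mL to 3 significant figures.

Q = 0.571 A × 588 s = 335.7 C
n(e⁻) = 335.7 / 96485 = 0.003479 mol
2H⁺ + 2e⁻ → H₂, so n(H₂) = 0.003479 / 2 = 0.001740 mol
V = 0.001740 × 22.4 = 0.03898 L
= 39.0 mL

39.0 mL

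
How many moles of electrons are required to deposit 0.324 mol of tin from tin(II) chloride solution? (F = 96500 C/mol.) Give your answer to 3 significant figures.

Sn²⁺ + 2e⁻ → Sn, so n(e⁻) = 2 × 0.324 = 0.6480 mol

0.648 mol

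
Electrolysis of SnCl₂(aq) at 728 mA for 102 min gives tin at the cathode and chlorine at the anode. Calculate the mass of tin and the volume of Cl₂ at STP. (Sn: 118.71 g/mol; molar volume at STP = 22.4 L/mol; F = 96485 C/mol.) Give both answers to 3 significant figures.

Q = 0.728 × 6120 = 4455 C; n(e⁻) = 4455 / 96485 = 0.04617 mol
Cathode: Sn²⁺ + 2e⁻ → Sn → n(Sn) = 0.04617/2 = 0.02309 mol → 2.74 g
Anode: 2Cl⁻ → Cl₂ + 2e⁻ → n(Cl₂) = 0.04617/2 = 0.02309 mol → 0.517 L

2.74 g Sn; 0.517 L Cl₂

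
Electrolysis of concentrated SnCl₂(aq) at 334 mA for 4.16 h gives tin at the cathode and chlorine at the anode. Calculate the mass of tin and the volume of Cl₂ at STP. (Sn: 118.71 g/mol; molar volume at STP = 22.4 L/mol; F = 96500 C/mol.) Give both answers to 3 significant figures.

3.08 g Sn; 0.581 L Cl₂

Q = 0.334 × 14976 = 5002 C; n(e⁻) = 5002 / 96500 = 0.05183 mol
Cathode: Sn²⁺ + 2e⁻ → Sn → n(Sn) = 0.05183/2 = 0.02592 mol → 3.08 g
Anode: 2Cl⁻ → Cl₂ + 2e⁻ → n(Cl₂) = 0.05183/2 = 0.02592 mol → 0.581 L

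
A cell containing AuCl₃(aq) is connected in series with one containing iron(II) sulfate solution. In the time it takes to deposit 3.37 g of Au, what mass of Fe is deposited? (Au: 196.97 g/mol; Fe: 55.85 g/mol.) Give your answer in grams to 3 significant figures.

n(Au) = 3.37 / 196.97 = 0.01711 mol
Au³⁺ + 3e⁻ → Au, so n(e⁻) = 3 × 0.01711 = 0.05133 mol
The cells are in series, so the same charge (and hence the same n(e⁻) = 0.05133 mol) passes through both.
Fe²⁺ + 2e⁻ → Fe, so n(Fe) = 0.05133 / 2 = 0.02567 mol
m(Fe) = 0.02567 × 55.85 = 1.43 g

1.43 g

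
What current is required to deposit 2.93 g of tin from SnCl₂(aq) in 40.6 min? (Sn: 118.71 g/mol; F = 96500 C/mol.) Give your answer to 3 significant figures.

n(Sn) = 2.93 / 118.71 = 0.02468 mol
Sn²⁺ + 2e⁻ → Sn, so n(e⁻) = 2 × 0.02468 = 0.04936 mol
Q = 0.04936 × 96500 = 4763 C
I = Q / t = 4763 / 2436 s = 1.96 A

1.96 A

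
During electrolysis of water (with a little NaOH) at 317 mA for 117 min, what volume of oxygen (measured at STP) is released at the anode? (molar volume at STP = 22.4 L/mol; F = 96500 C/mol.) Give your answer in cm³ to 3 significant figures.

Q = 0.317 A × 7020 s = 2225 C
n(e⁻) = Q/F = 2225/96500 = 0.02306 mol
2H₂O → O₂ + 4H⁺ + 4e⁻, so n(O₂) = 0.02306 / 4 = 0.005765 mol
V = 0.005765 × 22.4 = 0.1291 L
= 129 cm³

129 cm³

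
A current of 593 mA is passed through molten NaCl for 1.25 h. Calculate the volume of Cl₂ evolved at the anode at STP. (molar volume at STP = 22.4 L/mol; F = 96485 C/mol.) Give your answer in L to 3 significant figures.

Charge passed = 0.593 × 4500 = 2669 C
Moles of electrons = 2669 / 96485 = 0.02766 mol
2Cl⁻ → Cl₂ + 2e⁻, so n(Cl₂) = 0.02766 / 2 = 0.01383 mol
V = 0.01383 × 22.4 = 0.3098 L

0.310 L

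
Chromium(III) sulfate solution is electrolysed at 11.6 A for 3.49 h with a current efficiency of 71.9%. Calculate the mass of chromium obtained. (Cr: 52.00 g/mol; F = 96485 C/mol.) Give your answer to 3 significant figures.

18.8 g

Q = 11.6 × 12564 = 1.457×10^5 C
n(e⁻) = 1.457×10^5 / 96485 = 1.510 mol
Cr³⁺ + 3e⁻ → Cr, so theoretical m(Cr) = 0.5033 × 52.00 = 26.17 g
Actual mass = 71.9% × 26.17 = 18.8 g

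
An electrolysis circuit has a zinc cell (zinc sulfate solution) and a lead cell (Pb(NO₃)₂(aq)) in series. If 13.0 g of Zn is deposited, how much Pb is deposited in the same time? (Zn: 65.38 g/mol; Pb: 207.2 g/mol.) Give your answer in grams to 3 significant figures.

n(Zn) = 13.0 / 65.38 = 0.1988 mol
Zn²⁺ + 2e⁻ → Zn, so n(e⁻) = 2 × 0.1988 = 0.3976 mol
The cells are in series, so the same charge (and hence the same n(e⁻) = 0.3976 mol) passes through both.
Pb²⁺ + 2e⁻ → Pb, so n(Pb) = 0.3976 / 2 = 0.1988 mol
m(Pb) = 0.1988 × 207.2 = 41.2 g

41.2 g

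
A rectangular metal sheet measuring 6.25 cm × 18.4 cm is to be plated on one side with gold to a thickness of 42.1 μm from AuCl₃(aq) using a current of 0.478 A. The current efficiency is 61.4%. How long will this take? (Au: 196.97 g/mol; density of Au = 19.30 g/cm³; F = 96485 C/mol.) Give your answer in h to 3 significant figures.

Plated area = 6.25 × 18.4 = 115.0 cm²
Volume = 115.0 × 42.1×10⁻⁴ cm = 0.4842 cm³
m(Au) = 0.4842 × 19.30 = 9.345 g
n(Au) = 9.345 / 196.97 = 0.04744 mol; n(e⁻) = 3 × 0.04744 = 0.1423 mol
Q = 0.1423 × 96485 / 0.614 = 22360 C
t = 22360 / 0.478 = 46780 s = 13.0 h

13.0 h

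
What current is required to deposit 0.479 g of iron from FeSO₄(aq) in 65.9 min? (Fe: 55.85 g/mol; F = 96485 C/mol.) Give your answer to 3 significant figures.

0.419 A

n(Fe) = 0.479 / 55.85 = 0.008577 mol
Fe²⁺ + 2e⁻ → Fe, so n(e⁻) = 2 × 0.008577 = 0.01715 mol
Q = 0.01715 × 96485 = 1655 C
I = Q / t = 1655 / 3954 s = 0.419 A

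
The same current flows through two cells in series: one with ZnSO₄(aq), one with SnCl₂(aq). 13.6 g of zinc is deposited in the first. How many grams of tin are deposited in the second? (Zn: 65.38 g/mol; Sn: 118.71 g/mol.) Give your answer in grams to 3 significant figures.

n(Zn) = 13.6 / 65.38 = 0.2080 mol
Zn²⁺ + 2e⁻ → Zn, so n(e⁻) = 2 × 0.2080 = 0.4160 mol
In series, the same 0.4160 mol of electrons flows through the second cell.
Sn²⁺ + 2e⁻ → Sn, so n(Sn) = 0.4160 / 2 = 0.2080 mol
m(Sn) = 0.2080 × 118.71 = 24.7 g

24.7 g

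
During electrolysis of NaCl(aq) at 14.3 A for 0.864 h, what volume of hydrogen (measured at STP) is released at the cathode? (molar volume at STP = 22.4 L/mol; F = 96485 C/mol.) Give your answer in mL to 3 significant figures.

Q = It = 14.3 × 3110.4 = 44480 C
n(e⁻) = 44480 / 96485 = 0.4610 mol
2H⁺ + 2e⁻ → H₂, so n(H₂) = 0.4610 / 2 = 0.2305 mol
V = 0.2305 × 22.4 = 5.163 L
= 5160 mL

5160 mL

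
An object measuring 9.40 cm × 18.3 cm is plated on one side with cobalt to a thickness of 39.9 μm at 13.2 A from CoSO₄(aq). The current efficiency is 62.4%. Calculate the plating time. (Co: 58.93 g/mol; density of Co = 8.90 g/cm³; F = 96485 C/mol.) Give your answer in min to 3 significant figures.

Plated area = 9.40 × 18.3 = 172.0 cm²
Volume = 172.0 × 39.9×10⁻⁴ cm = 0.6863 cm³
m(Co) = 0.6863 × 8.90 = 6.108 g
n(Co) = 6.108 / 58.93 = 0.1036 mol; n(e⁻) = 2 × 0.1036 = 0.2072 mol
Q = 0.2072 × 96485 / 0.624 = 32040 C
t = 32040 / 13.2 = 2427 s = 40.5 min

40.5 min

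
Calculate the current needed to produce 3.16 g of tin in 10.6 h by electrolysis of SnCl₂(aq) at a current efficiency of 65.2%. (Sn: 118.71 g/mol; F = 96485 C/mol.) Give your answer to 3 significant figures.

0.206 A

n(Sn) = 3.16 / 118.71 = 0.02662 mol
Sn²⁺ + 2e⁻ → Sn, so n(e⁻) = 2 × 0.02662 = 0.05324 mol
Q = 0.05324 × 96485 / 0.652 = 7879 C
I = Q / t = 7879 / 38160 s = 0.206 A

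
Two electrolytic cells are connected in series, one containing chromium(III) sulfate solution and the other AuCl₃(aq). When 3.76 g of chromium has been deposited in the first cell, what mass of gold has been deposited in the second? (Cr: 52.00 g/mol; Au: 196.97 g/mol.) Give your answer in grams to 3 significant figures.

14.2 g

n(Cr) = 3.76 / 52.00 = 0.07231 mol
Cr³⁺ + 3e⁻ → Cr, so n(e⁻) = 3 × 0.07231 = 0.2169 mol
Since the cells are in series, n(e⁻) in the Au cell is also 0.2169 mol.
Au³⁺ + 3e⁻ → Au, so n(Au) = 0.2169 / 3 = 0.07230 mol
m(Au) = 0.07230 × 196.97 = 14.2 g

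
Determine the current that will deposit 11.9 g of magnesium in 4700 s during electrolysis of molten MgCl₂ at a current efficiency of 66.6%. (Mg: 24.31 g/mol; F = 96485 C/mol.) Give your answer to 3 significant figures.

n(Mg) = 11.9 / 24.31 = 0.4895 mol
Mg²⁺ + 2e⁻ → Mg, so n(e⁻) = 2 × 0.4895 = 0.9790 mol
Q = 0.9790 × 96485 / 0.666 = 1.418×10^5 C
I = Q / t = 1.418×10^5 / 4700 s = 30.2 A

30.2 A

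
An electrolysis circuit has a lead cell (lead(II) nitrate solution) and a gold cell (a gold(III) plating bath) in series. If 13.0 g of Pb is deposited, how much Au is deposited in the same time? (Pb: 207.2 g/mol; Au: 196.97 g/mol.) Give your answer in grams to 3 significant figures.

8.24 g

n(Pb) = 13.0 / 207.2 = 0.06274 mol
Pb²⁺ + 2e⁻ → Pb, so n(e⁻) = 2 × 0.06274 = 0.1255 mol
The cells are in series, so the same charge (and hence the same n(e⁻) = 0.1255 mol) passes through both.
Au³⁺ + 3e⁻ → Au, so n(Au) = 0.1255 / 3 = 0.04183 mol
m(Au) = 0.04183 × 196.97 = 8.24 g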